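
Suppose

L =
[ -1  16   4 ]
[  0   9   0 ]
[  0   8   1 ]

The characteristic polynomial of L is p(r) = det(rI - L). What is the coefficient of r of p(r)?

-1

p(r) = r^3 - 9r^2 - r + 9.
The coefficient of r is -1.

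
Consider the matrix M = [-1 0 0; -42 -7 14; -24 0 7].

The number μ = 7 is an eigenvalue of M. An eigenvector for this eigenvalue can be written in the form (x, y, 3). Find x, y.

0, 3

We need (M - 7I)v = 0.
M - 7I = [[-8, 0, 0], [-42, -14, 14], [-24, 0, 0]].
Row 1: (-8)·x + (0)·y + (0)·3 = 0
Row 2: (-42)·x + (-14)·y + (14)·3 = 0
Row 3: (-24)·x + (0)·y + (0)·3 = 0
Solving gives x = 0, y = 3.
Check: M·(0, 3, 3) = (0, 21, 21) = 7·(0, 3, 3).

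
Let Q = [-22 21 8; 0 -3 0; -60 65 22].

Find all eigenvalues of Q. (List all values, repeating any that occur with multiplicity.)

-3, -2, 2

Compute the characteristic polynomial p(λ) = det(λI - Q).
Expanding along the first row, p(λ) = λ^3 + 3λ^2 - 4λ - 12.
Try λ = -2: p(-2) = 0, so -2 is a root.
Dividing by (λ + 2) leaves λ^2 + λ - 6.
The quadratic factors as (λ + 3)·(λ - 2).
Eigenvalues: -3, -2, 2.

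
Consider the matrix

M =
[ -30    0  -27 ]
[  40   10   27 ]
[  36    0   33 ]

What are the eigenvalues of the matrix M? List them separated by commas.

-3, 6, 10

Set up det(tI - M) = 0.
Expanding the 3×3 determinant: p(t) = t^3 - 13t^2 + 12t + 180.
Since p(6) = 0, t = 6 is a root.
Dividing by (t - 6) leaves t^2 - 7t - 30.
The quadratic factors as (t + 3)·(t - 10).
Eigenvalues: -3, 6, 10.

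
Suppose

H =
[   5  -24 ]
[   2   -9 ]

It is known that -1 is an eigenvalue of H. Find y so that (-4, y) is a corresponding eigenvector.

We need (H + 1I)v = 0.
H + 1I = [[6, -24], [2, -8]].
Row 1: (6)·-4 + (-24)·y = 0
Row 2: (2)·-4 + (-8)·y = 0
Solving gives y = -1.
Check: H·(-4, -1) = (4, 1) = -1·(-4, -1).

-1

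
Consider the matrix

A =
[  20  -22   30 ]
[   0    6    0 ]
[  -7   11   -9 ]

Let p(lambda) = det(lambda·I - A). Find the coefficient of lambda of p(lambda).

96

p(lambda) = lambda^3 - 17·lambda^2 + 96·lambda - 180.
The coefficient of lambda is 96.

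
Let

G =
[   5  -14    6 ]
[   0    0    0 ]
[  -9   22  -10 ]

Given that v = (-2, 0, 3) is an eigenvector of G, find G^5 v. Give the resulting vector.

First find the eigenvalue: Gv = (8, 0, -12) = -4·(-2, 0, 3), so λ = -4.
Then G^5 v = λ^5·v = (-4)^5·(-2, 0, 3) = -1024·(-2, 0, 3) = (2048, 0, -3072).

(2048, 0, -3072)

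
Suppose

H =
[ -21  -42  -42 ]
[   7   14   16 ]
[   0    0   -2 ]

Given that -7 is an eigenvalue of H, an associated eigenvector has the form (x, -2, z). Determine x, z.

We need (H + 7I)v = 0.
H + 7I = [[-14, -42, -42], [7, 21, 16], [0, 0, 5]].
Row 1: (-14)·x + (-42)·-2 + (-42)·z = 0
Row 2: (7)·x + (21)·-2 + (16)·z = 0
Row 3: (0)·x + (0)·-2 + (5)·z = 0
Solving gives x = 6, z = 0.
Check: H·(6, -2, 0) = (-42, 14, 0) = -7·(6, -2, 0).

6, 0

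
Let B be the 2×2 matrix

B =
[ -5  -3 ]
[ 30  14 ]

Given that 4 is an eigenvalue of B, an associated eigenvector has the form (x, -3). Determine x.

We need (B - 4I)v = 0.
B - 4I = [[-9, -3], [30, 10]].
Row 1: (-9)·x + (-3)·-3 = 0
Row 2: (30)·x + (10)·-3 = 0
Solving gives x = 1.
Check: B·(1, -3) = (4, -12) = 4·(1, -3).

1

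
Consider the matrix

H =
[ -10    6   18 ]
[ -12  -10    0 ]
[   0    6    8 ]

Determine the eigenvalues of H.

-10, -4, 2

Set up det(lambda·I - H) = 0.
Expanding along the first row, p(lambda) = lambda^3 + 12·lambda^2 + 12·lambda - 80.
Rational-root test: lambda = -4 gives p(-4) = 0.
Dividing by (lambda + 4) leaves lambda^2 + 8·lambda - 20.
The quadratic factors as (lambda + 10)·(lambda - 2).
Eigenvalues: -10, -4, 2.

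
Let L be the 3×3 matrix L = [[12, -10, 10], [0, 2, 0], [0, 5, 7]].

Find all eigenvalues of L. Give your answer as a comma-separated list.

Compute the characteristic polynomial p(μ) = det(μI - L).
Expanding along the first row, p(μ) = μ^3 - 21μ^2 + 122μ - 168.
Rational-root test: μ = 2 gives p(2) = 0.
Dividing by (μ - 2) leaves μ^2 - 19μ + 84.
The quadratic factors as (μ - 7)·(μ - 12).
Eigenvalues: 2, 7, 12.

2, 7, 12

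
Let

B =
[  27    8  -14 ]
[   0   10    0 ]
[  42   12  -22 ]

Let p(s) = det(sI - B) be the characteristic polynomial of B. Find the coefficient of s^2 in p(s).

-15

The coefficient of s^2 of det(sI - B) is −trace(B).
trace(B) = (27) + (10) + (-22) = 15, so the coefficient is -15.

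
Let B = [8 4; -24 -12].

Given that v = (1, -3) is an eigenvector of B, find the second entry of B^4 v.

First find the eigenvalue: Bv = (-4, 12) = -4·(1, -3), so λ = -4.
Then B^4 v = λ^4·v = (-4)^4·(1, -3) = 256·(1, -3) = (256, -768).

-768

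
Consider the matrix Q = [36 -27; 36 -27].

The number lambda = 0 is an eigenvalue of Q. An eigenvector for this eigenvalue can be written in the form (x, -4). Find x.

We need (Q)v = 0.
Q = [[36, -27], [36, -27]].
Row 1: (36)·x + (-27)·-4 = 0
Row 2: (36)·x + (-27)·-4 = 0
Solving gives x = -3.
Check: Q·(-3, -4) = (0, 0) = 0·(-3, -4).

-3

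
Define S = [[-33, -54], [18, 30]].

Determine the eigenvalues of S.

-6, 3

det(S - lambda·I) = (-33 - lambda)(30 - lambda) - (-54)·(18) = lambda^2 + 3·lambda - 18.
This factors as (lambda + 6)·(lambda - 3) = 0.
Eigenvalues: -6, 3.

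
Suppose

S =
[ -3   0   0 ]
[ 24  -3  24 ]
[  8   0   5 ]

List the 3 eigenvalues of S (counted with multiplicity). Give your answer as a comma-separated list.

Compute the characteristic polynomial p(r) = det(rI - S).
Expanding the 3×3 determinant: p(r) = r^3 + r^2 - 21r - 45.
Try r = -3: p(-3) = 0, so -3 is a root.
Factor out (r + 3): p(r) = (r + 3)·(r^2 - 2r - 15).
The quadratic factors as (r + 3)·(r - 5).
Eigenvalues: -3, -3, 5.

-3, -3, 5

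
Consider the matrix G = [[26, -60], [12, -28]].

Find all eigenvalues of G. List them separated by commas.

det(G - rI) = (26 - r)(-28 - r) - (-60)·(12) = r^2 + 2r - 8.
This factors as (r + 4)·(r - 2) = 0.
Eigenvalues: -4, 2.

-4, 2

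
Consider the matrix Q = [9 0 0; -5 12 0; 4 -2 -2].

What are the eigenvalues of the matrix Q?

Q is lower triangular, so its eigenvalues are the diagonal entries.
Diagonal: 9, 12, -2.

-2, 9, 12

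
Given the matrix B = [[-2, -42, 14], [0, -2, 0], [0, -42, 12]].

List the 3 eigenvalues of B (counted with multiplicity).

Compute the characteristic polynomial p(μ) = det(μI - B).
Expanding the 3×3 determinant: p(μ) = μ^3 - 8μ^2 - 44μ - 48.
Since p(-2) = 0, μ = -2 is a root.
Factor out (μ + 2): p(μ) = (μ + 2)·(μ^2 - 10μ - 24).
The quadratic factors as (μ + 2)·(μ - 12).
Eigenvalues: -2, -2, 12.

-2, -2, 12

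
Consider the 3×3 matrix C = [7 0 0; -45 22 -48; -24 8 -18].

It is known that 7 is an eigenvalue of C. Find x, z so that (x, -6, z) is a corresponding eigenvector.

-2, 0

We need (C - 7I)v = 0.
C - 7I = [[0, 0, 0], [-45, 15, -48], [-24, 8, -25]].
Row 1: (0)·x + (0)·-6 + (0)·z = 0
Row 2: (-45)·x + (15)·-6 + (-48)·z = 0
Row 3: (-24)·x + (8)·-6 + (-25)·z = 0
Solving gives x = -2, z = 0.
Check: C·(-2, -6, 0) = (-14, -42, 0) = 7·(-2, -6, 0).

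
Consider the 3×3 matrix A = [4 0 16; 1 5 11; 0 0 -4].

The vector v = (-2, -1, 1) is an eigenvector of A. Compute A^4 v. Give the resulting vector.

(-512, -256, 256)

First find the eigenvalue: Av = (8, 4, -4) = -4·(-2, -1, 1), so λ = -4.
Then A^4 v = λ^4·v = (-4)^4·(-2, -1, 1) = 256·(-2, -1, 1) = (-512, -256, 256).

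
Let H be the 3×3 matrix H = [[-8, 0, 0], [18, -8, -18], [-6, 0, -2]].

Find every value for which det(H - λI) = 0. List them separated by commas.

-8, -8, -2

The characteristic polynomial is p(t) = det(tI - H).
Expanding the 3×3 determinant: p(t) = t^3 + 18t^2 + 96t + 128.
Rational-root test: t = -8 gives p(-8) = 0.
Factor out (t + 8): p(t) = (t + 8)·(t^2 + 10t + 16).
The quadratic factors as (t + 8)·(t + 2).
Eigenvalues: -8, -8, -2.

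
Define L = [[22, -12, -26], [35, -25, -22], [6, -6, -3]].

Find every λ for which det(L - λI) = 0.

The characteristic polynomial is p(λ) = det(λI - L).
Expanding the 3×3 determinant: p(λ) = λ^3 + 6λ^2 - 97λ - 630.
Rational-root test: λ = -7 gives p(-7) = 0.
Dividing by (λ + 7) leaves λ^2 - λ - 90.
The quadratic factors as (λ + 9)·(λ - 10).
Eigenvalues: -9, -7, 10.

-9, -7, 10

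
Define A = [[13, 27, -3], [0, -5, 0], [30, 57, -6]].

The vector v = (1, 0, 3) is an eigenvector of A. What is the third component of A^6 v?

First find the eigenvalue: Av = (4, 0, 12) = 4·(1, 0, 3), so λ = 4.
Then A^6 v = λ^6·v = 4^6·(1, 0, 3) = 4096·(1, 0, 3) = (4096, 0, 12288).

12288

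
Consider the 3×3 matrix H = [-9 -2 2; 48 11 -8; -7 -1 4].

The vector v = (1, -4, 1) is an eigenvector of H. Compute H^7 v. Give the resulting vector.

(1, -4, 1)

First find the eigenvalue: Hv = (1, -4, 1) = 1·(1, -4, 1), so λ = 1.
Then H^7 v = λ^7·v = 1^7·(1, -4, 1) = 1·(1, -4, 1) = (1, -4, 1).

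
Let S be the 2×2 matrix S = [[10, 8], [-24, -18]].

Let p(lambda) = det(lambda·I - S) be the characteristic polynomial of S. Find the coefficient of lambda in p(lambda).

The coefficient of lambda of det(lambda·I - S) is −trace(S).
trace(S) = (10) + (-18) = -8, so the coefficient is 8.

8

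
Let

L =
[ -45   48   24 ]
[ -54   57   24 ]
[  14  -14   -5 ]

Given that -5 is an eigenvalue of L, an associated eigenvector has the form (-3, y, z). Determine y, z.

We need (L + 5I)v = 0.
L + 5I = [[-40, 48, 24], [-54, 62, 24], [14, -14, 0]].
Row 1: (-40)·-3 + (48)·y + (24)·z = 0
Row 2: (-54)·-3 + (62)·y + (24)·z = 0
Row 3: (14)·-3 + (-14)·y + (0)·z = 0
Solving gives y = -3, z = 1.
Check: L·(-3, -3, 1) = (15, 15, -5) = -5·(-3, -3, 1).

-3, 1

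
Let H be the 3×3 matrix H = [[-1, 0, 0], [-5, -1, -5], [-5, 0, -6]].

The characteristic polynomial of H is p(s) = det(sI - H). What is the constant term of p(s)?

p(s) = s^3 + 8s^2 + 13s + 6.
The constant term is 6.

6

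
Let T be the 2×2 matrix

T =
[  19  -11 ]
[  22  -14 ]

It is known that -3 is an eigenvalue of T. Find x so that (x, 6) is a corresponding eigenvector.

3

We need (T + 3I)v = 0.
T + 3I = [[22, -11], [22, -11]].
Row 1: (22)·x + (-11)·6 = 0
Row 2: (22)·x + (-11)·6 = 0
Solving gives x = 3.
Check: T·(3, 6) = (-9, -18) = -3·(3, 6).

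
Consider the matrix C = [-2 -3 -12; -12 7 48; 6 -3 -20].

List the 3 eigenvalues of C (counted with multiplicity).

The characteristic polynomial is p(t) = det(tI - C).
Cofactor expansion gives p(t) = t^3 + 15t^2 + 66t + 80.
Try t = -2: p(-2) = 0, so -2 is a root.
Factor out (t + 2): p(t) = (t + 2)·(t^2 + 13t + 40).
The quadratic factors as (t + 8)·(t + 5).
Eigenvalues: -8, -5, -2.

-8, -5, -2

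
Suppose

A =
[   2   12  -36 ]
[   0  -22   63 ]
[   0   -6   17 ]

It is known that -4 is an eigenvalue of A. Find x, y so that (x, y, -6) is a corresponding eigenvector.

6, -21

We need (A + 4I)v = 0.
A + 4I = [[6, 12, -36], [0, -18, 63], [0, -6, 21]].
Row 1: (6)·x + (12)·y + (-36)·-6 = 0
Row 2: (0)·x + (-18)·y + (63)·-6 = 0
Row 3: (0)·x + (-6)·y + (21)·-6 = 0
Solving gives x = 6, y = -21.
Check: A·(6, -21, -6) = (-24, 84, 24) = -4·(6, -21, -6).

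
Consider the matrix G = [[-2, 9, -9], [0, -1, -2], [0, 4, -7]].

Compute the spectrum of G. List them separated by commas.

-5, -3, -2

Compute the characteristic polynomial p(λ) = det(λI - G).
Cofactor expansion gives p(λ) = λ^3 + 10λ^2 + 31λ + 30.
Try λ = -2: p(-2) = 0, so -2 is a root.
Dividing by (λ + 2) leaves λ^2 + 8λ + 15.
The quadratic factors as (λ + 5)·(λ + 3).
Eigenvalues: -5, -3, -2.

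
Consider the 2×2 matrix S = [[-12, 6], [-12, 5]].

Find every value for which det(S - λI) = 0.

det(S - lambda·I) = (-12 - lambda)(5 - lambda) - (6)·(-12) = lambda^2 + 7·lambda + 12.
This factors as (lambda + 4)·(lambda + 3) = 0.
Eigenvalues: -4, -3.

-4, -3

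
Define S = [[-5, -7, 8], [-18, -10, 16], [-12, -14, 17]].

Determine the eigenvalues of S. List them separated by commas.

The characteristic polynomial is p(r) = det(rI - S).
Cofactor expansion gives p(r) = r^3 - 2r^2 - 11r + 12.
Try r = 4: p(4) = 0, so 4 is a root.
Factor out (r - 4): p(r) = (r - 4)·(r^2 + 2r - 3).
The quadratic factors as (r + 3)·(r - 1).
Eigenvalues: -3, 1, 4.

-3, 1, 4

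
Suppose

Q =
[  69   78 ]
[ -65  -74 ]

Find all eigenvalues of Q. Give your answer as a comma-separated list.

-9, 4

det(Q - tI) = (69 - t)(-74 - t) - (78)·(-65) = t^2 + 5t - 36.
This factors as (t + 9)·(t - 4) = 0.
Eigenvalues: -9, 4.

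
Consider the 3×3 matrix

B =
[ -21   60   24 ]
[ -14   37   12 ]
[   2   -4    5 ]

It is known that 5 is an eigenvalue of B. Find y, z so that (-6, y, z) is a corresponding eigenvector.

We need (B - 5I)v = 0.
B - 5I = [[-26, 60, 24], [-14, 32, 12], [2, -4, 0]].
Row 1: (-26)·-6 + (60)·y + (24)·z = 0
Row 2: (-14)·-6 + (32)·y + (12)·z = 0
Row 3: (2)·-6 + (-4)·y + (0)·z = 0
Solving gives y = -3, z = 1.
Check: B·(-6, -3, 1) = (-30, -15, 5) = 5·(-6, -3, 1).

-3, 1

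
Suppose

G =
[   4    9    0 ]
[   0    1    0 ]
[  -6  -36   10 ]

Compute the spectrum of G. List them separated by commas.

The characteristic polynomial is p(λ) = det(λI - G).
Expanding along the first row, p(λ) = λ^3 - 15λ^2 + 54λ - 40.
Since p(4) = 0, λ = 4 is a root.
Dividing by (λ - 4) leaves λ^2 - 11λ + 10.
The quadratic factors as (λ - 1)·(λ - 10).
Eigenvalues: 1, 4, 10.

1, 4, 10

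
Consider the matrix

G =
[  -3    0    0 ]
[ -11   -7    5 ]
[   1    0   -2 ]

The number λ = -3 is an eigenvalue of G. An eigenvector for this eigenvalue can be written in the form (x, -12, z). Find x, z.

We need (G + 3I)v = 0.
G + 3I = [[0, 0, 0], [-11, -4, 5], [1, 0, 1]].
Row 1: (0)·x + (0)·-12 + (0)·z = 0
Row 2: (-11)·x + (-4)·-12 + (5)·z = 0
Row 3: (1)·x + (0)·-12 + (1)·z = 0
Solving gives x = 3, z = -3.
Check: G·(3, -12, -3) = (-9, 36, 9) = -3·(3, -12, -3).

3, -3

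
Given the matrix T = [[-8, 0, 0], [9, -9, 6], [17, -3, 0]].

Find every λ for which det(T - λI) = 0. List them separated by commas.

The characteristic polynomial is p(t) = det(tI - T).
Expanding the 3×3 determinant: p(t) = t^3 + 17t^2 + 90t + 144.
Try t = -3: p(-3) = 0, so -3 is a root.
Dividing by (t + 3) leaves t^2 + 14t + 48.
The quadratic factors as (t + 8)·(t + 6).
Eigenvalues: -8, -6, -3.

-8, -6, -3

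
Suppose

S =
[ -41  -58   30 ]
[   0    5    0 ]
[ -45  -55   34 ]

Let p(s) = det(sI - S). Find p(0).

p(0) = det(0·I − S) = det(−S) = (−1)^3·det(S).
det(S) = -220, so p(0) = 220.

220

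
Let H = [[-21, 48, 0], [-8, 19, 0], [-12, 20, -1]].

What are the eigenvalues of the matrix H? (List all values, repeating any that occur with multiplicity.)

-5, -1, 3

Compute the characteristic polynomial p(λ) = det(λI - H).
Cofactor expansion gives p(λ) = λ^3 + 3λ^2 - 13λ - 15.
Try λ = 3: p(3) = 0, so 3 is a root.
Dividing by (λ - 3) leaves λ^2 + 6λ + 5.
The quadratic factors as (λ + 5)·(λ + 1).
Eigenvalues: -5, -1, 3.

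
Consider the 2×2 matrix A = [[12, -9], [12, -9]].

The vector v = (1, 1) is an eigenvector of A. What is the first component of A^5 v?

First find the eigenvalue: Av = (3, 3) = 3·(1, 1), so λ = 3.
Then A^5 v = λ^5·v = 3^5·(1, 1) = 243·(1, 1) = (243, 243).

243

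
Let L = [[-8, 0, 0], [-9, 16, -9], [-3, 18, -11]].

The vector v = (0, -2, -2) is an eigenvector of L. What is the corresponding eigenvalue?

7

Compute Lv: L·(0, -2, -2) = (0, -14, -14).
Since Lv = λv, compare component 2: -14 = λ·-2, so λ = 7.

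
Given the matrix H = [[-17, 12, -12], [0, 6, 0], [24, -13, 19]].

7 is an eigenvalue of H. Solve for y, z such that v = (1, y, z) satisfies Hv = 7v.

We need (H - 7I)v = 0.
H - 7I = [[-24, 12, -12], [0, -1, 0], [24, -13, 12]].
Row 1: (-24)·1 + (12)·y + (-12)·z = 0
Row 2: (0)·1 + (-1)·y + (0)·z = 0
Row 3: (24)·1 + (-13)·y + (12)·z = 0
Solving gives y = 0, z = -2.
Check: H·(1, 0, -2) = (7, 0, -14) = 7·(1, 0, -2).

0, -2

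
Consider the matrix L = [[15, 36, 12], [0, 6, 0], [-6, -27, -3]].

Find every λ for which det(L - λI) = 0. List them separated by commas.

The characteristic polynomial is p(λ) = det(λI - L).
Expanding the 3×3 determinant: p(λ) = λ^3 - 18λ^2 + 99λ - 162.
Since p(3) = 0, λ = 3 is a root.
Factor out (λ - 3): p(λ) = (λ - 3)·(λ^2 - 15λ + 54).
The quadratic factors as (λ - 6)·(λ - 9).
Eigenvalues: 3, 6, 9.

3, 6, 9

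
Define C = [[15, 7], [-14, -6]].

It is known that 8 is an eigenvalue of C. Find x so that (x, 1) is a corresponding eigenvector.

We need (C - 8I)v = 0.
C - 8I = [[7, 7], [-14, -14]].
Row 1: (7)·x + (7)·1 = 0
Row 2: (-14)·x + (-14)·1 = 0
Solving gives x = -1.
Check: C·(-1, 1) = (-8, 8) = 8·(-1, 1).

-1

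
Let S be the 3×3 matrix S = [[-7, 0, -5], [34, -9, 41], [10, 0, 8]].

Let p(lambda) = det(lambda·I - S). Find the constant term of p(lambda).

p(lambda) = lambda^3 + 8·lambda^2 - 15·lambda - 54.
The constant term is -54.

-54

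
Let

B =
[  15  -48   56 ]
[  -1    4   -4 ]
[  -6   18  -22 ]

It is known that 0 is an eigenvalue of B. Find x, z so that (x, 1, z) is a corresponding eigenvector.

-8, 3

We need (B)v = 0.
B = [[15, -48, 56], [-1, 4, -4], [-6, 18, -22]].
Row 1: (15)·x + (-48)·1 + (56)·z = 0
Row 2: (-1)·x + (4)·1 + (-4)·z = 0
Row 3: (-6)·x + (18)·1 + (-22)·z = 0
Solving gives x = -8, z = 3.
Check: B·(-8, 1, 3) = (0, 0, 0) = 0·(-8, 1, 3).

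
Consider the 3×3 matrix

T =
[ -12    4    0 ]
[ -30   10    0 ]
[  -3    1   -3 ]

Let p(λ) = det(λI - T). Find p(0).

0

p(0) = det(0·I − T) = det(−T) = (−1)^3·det(T).
det(T) = 0, so p(0) = 0.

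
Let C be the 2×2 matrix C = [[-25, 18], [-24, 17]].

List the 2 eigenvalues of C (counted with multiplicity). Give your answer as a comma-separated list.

-7, -1

det(C - sI) = (-25 - s)(17 - s) - (18)·(-24) = s^2 + 8s + 7.
This factors as (s + 7)·(s + 1) = 0.
Eigenvalues: -7, -1.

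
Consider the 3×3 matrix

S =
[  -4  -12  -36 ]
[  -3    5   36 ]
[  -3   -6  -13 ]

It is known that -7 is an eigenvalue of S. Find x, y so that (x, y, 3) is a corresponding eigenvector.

We need (S + 7I)v = 0.
S + 7I = [[3, -12, -36], [-3, 12, 36], [-3, -6, -6]].
Row 1: (3)·x + (-12)·y + (-36)·3 = 0
Row 2: (-3)·x + (12)·y + (36)·3 = 0
Row 3: (-3)·x + (-6)·y + (-6)·3 = 0
Solving gives x = 8, y = -7.
Check: S·(8, -7, 3) = (-56, 49, -21) = -7·(8, -7, 3).

8, -7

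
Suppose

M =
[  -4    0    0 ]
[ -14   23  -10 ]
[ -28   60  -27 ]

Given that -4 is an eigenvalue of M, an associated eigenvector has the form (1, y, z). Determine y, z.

2, 4

We need (M + 4I)v = 0.
M + 4I = [[0, 0, 0], [-14, 27, -10], [-28, 60, -23]].
Row 1: (0)·1 + (0)·y + (0)·z = 0
Row 2: (-14)·1 + (27)·y + (-10)·z = 0
Row 3: (-28)·1 + (60)·y + (-23)·z = 0
Solving gives y = 2, z = 4.
Check: M·(1, 2, 4) = (-4, -8, -16) = -4·(1, 2, 4).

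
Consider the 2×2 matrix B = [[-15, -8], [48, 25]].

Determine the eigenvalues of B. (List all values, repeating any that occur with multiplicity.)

1, 9

det(B - sI) = (-15 - s)(25 - s) - (-8)·(48) = s^2 - 10s + 9.
This factors as (s - 1)·(s - 9) = 0.
Eigenvalues: 1, 9.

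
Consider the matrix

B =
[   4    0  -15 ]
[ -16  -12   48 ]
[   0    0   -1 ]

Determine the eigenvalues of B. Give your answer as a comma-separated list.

-12, -1, 4

The characteristic polynomial is p(λ) = det(λI - B).
Expanding the 3×3 determinant: p(λ) = λ^3 + 9λ^2 - 40λ - 48.
Since p(-1) = 0, λ = -1 is a root.
Dividing by (λ + 1) leaves λ^2 + 8λ - 48.
The quadratic factors as (λ + 12)·(λ - 4).
Eigenvalues: -12, -1, 4.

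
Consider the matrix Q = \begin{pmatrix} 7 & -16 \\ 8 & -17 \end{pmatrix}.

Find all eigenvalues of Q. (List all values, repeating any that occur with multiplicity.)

-9, -1

det(Q - rI) = (7 - r)(-17 - r) - (-16)·(8) = r^2 + 10r + 9.
This factors as (r + 9)·(r + 1) = 0.
Eigenvalues: -9, -1.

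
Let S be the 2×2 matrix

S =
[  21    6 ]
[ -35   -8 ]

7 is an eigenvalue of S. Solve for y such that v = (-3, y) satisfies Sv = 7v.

We need (S - 7I)v = 0.
S - 7I = [[14, 6], [-35, -15]].
Row 1: (14)·-3 + (6)·y = 0
Row 2: (-35)·-3 + (-15)·y = 0
Solving gives y = 7.
Check: S·(-3, 7) = (-21, 49) = 7·(-3, 7).

7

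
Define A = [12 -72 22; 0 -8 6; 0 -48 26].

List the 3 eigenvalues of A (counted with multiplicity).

8, 10, 12

Compute the characteristic polynomial p(t) = det(tI - A).
Cofactor expansion gives p(t) = t^3 - 30t^2 + 296t - 960.
Rational-root test: t = 8 gives p(8) = 0.
Factor out (t - 8): p(t) = (t - 8)·(t^2 - 22t + 120).
The quadratic factors as (t - 10)·(t - 12).
Eigenvalues: 8, 10, 12.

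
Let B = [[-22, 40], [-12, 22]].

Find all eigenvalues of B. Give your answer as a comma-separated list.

det(B - λI) = (-22 - λ)(22 - λ) - (40)·(-12) = λ^2 - 4.
This factors as (λ + 2)·(λ - 2) = 0.
Eigenvalues: -2, 2.

-2, 2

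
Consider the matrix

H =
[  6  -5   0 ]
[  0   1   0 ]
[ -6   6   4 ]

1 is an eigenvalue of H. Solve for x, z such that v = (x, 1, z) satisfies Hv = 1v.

We need (H - 1I)v = 0.
H - 1I = [[5, -5, 0], [0, 0, 0], [-6, 6, 3]].
Row 1: (5)·x + (-5)·1 + (0)·z = 0
Row 2: (0)·x + (0)·1 + (0)·z = 0
Row 3: (-6)·x + (6)·1 + (3)·z = 0
Solving gives x = 1, z = 0.
Check: H·(1, 1, 0) = (1, 1, 0) = 1·(1, 1, 0).

1, 0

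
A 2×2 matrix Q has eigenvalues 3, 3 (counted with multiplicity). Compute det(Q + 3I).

36

If Q has eigenvalues 3, 3, then Q + 3I has eigenvalues 6, 6.
det(Q + 3I) = (6) · (6) = 36.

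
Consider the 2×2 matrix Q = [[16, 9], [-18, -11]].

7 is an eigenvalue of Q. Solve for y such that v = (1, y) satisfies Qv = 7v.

-1

We need (Q - 7I)v = 0.
Q - 7I = [[9, 9], [-18, -18]].
Row 1: (9)·1 + (9)·y = 0
Row 2: (-18)·1 + (-18)·y = 0
Solving gives y = -1.
Check: Q·(1, -1) = (7, -7) = 7·(1, -1).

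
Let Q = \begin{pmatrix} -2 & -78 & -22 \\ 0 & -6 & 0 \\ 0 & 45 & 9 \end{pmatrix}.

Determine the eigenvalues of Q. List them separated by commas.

-6, -2, 9

The characteristic polynomial is p(μ) = det(μI - Q).
Cofactor expansion gives p(μ) = μ^3 - μ^2 - 60μ - 108.
Try μ = -6: p(-6) = 0, so -6 is a root.
Dividing by (μ + 6) leaves μ^2 - 7μ - 18.
The quadratic factors as (μ + 2)·(μ - 9).
Eigenvalues: -6, -2, 9.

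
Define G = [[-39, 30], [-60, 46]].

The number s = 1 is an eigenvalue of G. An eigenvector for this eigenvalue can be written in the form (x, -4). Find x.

-3

We need (G - 1I)v = 0.
G - 1I = [[-40, 30], [-60, 45]].
Row 1: (-40)·x + (30)·-4 = 0
Row 2: (-60)·x + (45)·-4 = 0
Solving gives x = -3.
Check: G·(-3, -4) = (-3, -4) = 1·(-3, -4).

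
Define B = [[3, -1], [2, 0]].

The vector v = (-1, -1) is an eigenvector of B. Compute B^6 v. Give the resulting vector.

(-64, -64)

First find the eigenvalue: Bv = (-2, -2) = 2·(-1, -1), so λ = 2.
Then B^6 v = λ^6·v = 2^6·(-1, -1) = 64·(-1, -1) = (-64, -64).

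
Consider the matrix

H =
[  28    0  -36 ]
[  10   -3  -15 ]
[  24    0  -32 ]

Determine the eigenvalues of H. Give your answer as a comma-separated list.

The characteristic polynomial is p(r) = det(rI - H).
Cofactor expansion gives p(r) = r^3 + 7r^2 - 20r - 96.
Rational-root test: r = -8 gives p(-8) = 0.
Dividing by (r + 8) leaves r^2 - r - 12.
The quadratic factors as (r + 3)·(r - 4).
Eigenvalues: -8, -3, 4.

-8, -3, 4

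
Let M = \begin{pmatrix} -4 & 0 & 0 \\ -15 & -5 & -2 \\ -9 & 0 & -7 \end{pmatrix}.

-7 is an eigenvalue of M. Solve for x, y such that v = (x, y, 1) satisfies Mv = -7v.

0, 1

We need (M + 7I)v = 0.
M + 7I = [[3, 0, 0], [-15, 2, -2], [-9, 0, 0]].
Row 1: (3)·x + (0)·y + (0)·1 = 0
Row 2: (-15)·x + (2)·y + (-2)·1 = 0
Row 3: (-9)·x + (0)·y + (0)·1 = 0
Solving gives x = 0, y = 1.
Check: M·(0, 1, 1) = (0, -7, -7) = -7·(0, 1, 1).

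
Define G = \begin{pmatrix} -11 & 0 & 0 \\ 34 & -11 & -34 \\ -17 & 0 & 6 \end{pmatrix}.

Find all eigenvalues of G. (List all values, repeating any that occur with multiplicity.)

-11, -11, 6

Compute the characteristic polynomial p(λ) = det(λI - G).
Cofactor expansion gives p(λ) = λ^3 + 16λ^2 - 11λ - 726.
Rational-root test: λ = -11 gives p(-11) = 0.
Factor out (λ + 11): p(λ) = (λ + 11)·(λ^2 + 5λ - 66).
The quadratic factors as (λ + 11)·(λ - 6).
Eigenvalues: -11, -11, 6.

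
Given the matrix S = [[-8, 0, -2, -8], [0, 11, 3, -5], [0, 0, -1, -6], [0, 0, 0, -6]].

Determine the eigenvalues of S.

-8, -6, -1, 11

S is upper triangular, so its eigenvalues are the diagonal entries.
Diagonal: -8, 11, -1, -6.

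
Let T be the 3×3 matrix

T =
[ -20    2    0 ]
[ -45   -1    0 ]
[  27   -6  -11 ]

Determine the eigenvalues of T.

Set up det(μI - T) = 0.
Expanding along the first row, p(μ) = μ^3 + 32μ^2 + 341μ + 1210.
Try μ = -10: p(-10) = 0, so -10 is a root.
Factor out (μ + 10): p(μ) = (μ + 10)·(μ^2 + 22μ + 121).
The quadratic factor is (μ + 11)^2.
Eigenvalues: -11, -11, -10.

-11, -11, -10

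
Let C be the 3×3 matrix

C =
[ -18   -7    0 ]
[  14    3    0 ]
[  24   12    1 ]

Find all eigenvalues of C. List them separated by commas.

Compute the characteristic polynomial p(t) = det(tI - C).
Expanding along the first row, p(t) = t^3 + 14t^2 + 29t - 44.
Try t = 1: p(1) = 0, so 1 is a root.
Dividing by (t - 1) leaves t^2 + 15t + 44.
The quadratic factors as (t + 11)·(t + 4).
Eigenvalues: -11, -4, 1.

-11, -4, 1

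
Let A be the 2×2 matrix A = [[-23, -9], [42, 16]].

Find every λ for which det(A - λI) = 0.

-5, -2

det(A - sI) = (-23 - s)(16 - s) - (-9)·(42) = s^2 + 7s + 10.
This factors as (s + 5)·(s + 2) = 0.
Eigenvalues: -5, -2.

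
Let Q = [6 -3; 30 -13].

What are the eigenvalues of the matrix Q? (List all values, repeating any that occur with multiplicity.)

-4, -3

det(Q - sI) = (6 - s)(-13 - s) - (-3)·(30) = s^2 + 7s + 12.
This factors as (s + 4)·(s + 3) = 0.
Eigenvalues: -4, -3.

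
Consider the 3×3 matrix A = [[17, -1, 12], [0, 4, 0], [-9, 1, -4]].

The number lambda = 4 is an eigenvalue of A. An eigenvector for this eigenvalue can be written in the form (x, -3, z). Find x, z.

-3, 3

We need (A - 4I)v = 0.
A - 4I = [[13, -1, 12], [0, 0, 0], [-9, 1, -8]].
Row 1: (13)·x + (-1)·-3 + (12)·z = 0
Row 2: (0)·x + (0)·-3 + (0)·z = 0
Row 3: (-9)·x + (1)·-3 + (-8)·z = 0
Solving gives x = -3, z = 3.
Check: A·(-3, -3, 3) = (-12, -12, 12) = 4·(-3, -3, 3).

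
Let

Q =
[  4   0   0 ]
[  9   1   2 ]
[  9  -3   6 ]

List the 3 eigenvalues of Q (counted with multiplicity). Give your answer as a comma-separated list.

3, 4, 4

The characteristic polynomial is p(lambda) = det(lambda·I - Q).
Expanding along the first row, p(lambda) = lambda^3 - 11·lambda^2 + 40·lambda - 48.
Try lambda = 4: p(4) = 0, so 4 is a root.
Factor out (lambda - 4): p(lambda) = (lambda - 4)·(lambda^2 - 7·lambda + 12).
The quadratic factors as (lambda - 3)·(lambda - 4).
Eigenvalues: 3, 4, 4.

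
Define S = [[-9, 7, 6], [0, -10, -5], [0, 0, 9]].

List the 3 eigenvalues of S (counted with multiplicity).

S is upper triangular, so its eigenvalues are the diagonal entries.
Diagonal: -9, -10, 9.

-10, -9, 9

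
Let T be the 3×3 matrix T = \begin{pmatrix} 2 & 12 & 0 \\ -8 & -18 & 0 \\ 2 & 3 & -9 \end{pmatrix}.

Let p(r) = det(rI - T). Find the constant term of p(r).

p(r) = r^3 + 25r^2 + 204r + 540.
The constant term is 540.

540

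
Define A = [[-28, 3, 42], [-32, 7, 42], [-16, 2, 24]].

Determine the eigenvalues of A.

-4, 3, 4

Set up det(tI - A) = 0.
Expanding the 3×3 determinant: p(t) = t^3 - 3t^2 - 16t + 48.
Since p(3) = 0, t = 3 is a root.
Dividing by (t - 3) leaves t^2 - 16.
The quadratic factors as (t + 4)·(t - 4).
Eigenvalues: -4, 3, 4.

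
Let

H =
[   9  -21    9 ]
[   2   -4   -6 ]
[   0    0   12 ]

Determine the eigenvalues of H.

2, 3, 12

Set up det(sI - H) = 0.
Expanding along the first row, p(s) = s^3 - 17s^2 + 66s - 72.
Since p(3) = 0, s = 3 is a root.
Dividing by (s - 3) leaves s^2 - 14s + 24.
The quadratic factors as (s - 2)·(s - 12).
Eigenvalues: 2, 3, 12.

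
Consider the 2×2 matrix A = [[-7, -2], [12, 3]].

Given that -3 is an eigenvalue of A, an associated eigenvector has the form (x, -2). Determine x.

We need (A + 3I)v = 0.
A + 3I = [[-4, -2], [12, 6]].
Row 1: (-4)·x + (-2)·-2 = 0
Row 2: (12)·x + (6)·-2 = 0
Solving gives x = 1.
Check: A·(1, -2) = (-3, 6) = -3·(1, -2).

1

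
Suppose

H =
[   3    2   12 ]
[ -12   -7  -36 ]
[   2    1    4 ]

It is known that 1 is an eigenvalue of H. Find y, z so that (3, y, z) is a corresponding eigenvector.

We need (H - 1I)v = 0.
H - 1I = [[2, 2, 12], [-12, -8, -36], [2, 1, 3]].
Row 1: (2)·3 + (2)·y + (12)·z = 0
Row 2: (-12)·3 + (-8)·y + (-36)·z = 0
Row 3: (2)·3 + (1)·y + (3)·z = 0
Solving gives y = -9, z = 1.
Check: H·(3, -9, 1) = (3, -9, 1) = 1·(3, -9, 1).

-9, 1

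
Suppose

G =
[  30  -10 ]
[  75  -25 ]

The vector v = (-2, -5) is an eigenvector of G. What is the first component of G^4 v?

-1250

First find the eigenvalue: Gv = (-10, -25) = 5·(-2, -5), so λ = 5.
Then G^4 v = λ^4·v = 5^4·(-2, -5) = 625·(-2, -5) = (-1250, -3125).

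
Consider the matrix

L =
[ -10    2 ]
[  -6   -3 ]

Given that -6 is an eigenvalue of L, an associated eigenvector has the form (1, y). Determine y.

2

We need (L + 6I)v = 0.
L + 6I = [[-4, 2], [-6, 3]].
Row 1: (-4)·1 + (2)·y = 0
Row 2: (-6)·1 + (3)·y = 0
Solving gives y = 2.
Check: L·(1, 2) = (-6, -12) = -6·(1, 2).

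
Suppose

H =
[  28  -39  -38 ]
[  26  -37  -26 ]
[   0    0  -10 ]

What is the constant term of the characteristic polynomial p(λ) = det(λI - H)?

-220

p(0) = det(0·I − H) = det(−H) = (−1)^3·det(H).
det(H) = 220, so p(0) = -220.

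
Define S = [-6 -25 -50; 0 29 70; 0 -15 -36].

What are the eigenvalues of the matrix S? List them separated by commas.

The characteristic polynomial is p(λ) = det(λI - S).
Expanding the 3×3 determinant: p(λ) = λ^3 + 13λ^2 + 48λ + 36.
Try λ = -1: p(-1) = 0, so -1 is a root.
Dividing by (λ + 1) leaves λ^2 + 12λ + 36.
The quadratic factor is (λ + 6)^2.
Eigenvalues: -6, -6, -1.

-6, -6, -1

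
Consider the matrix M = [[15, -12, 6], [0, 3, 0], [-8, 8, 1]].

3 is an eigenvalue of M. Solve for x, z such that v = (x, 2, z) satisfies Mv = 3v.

2, 0

We need (M - 3I)v = 0.
M - 3I = [[12, -12, 6], [0, 0, 0], [-8, 8, -2]].
Row 1: (12)·x + (-12)·2 + (6)·z = 0
Row 2: (0)·x + (0)·2 + (0)·z = 0
Row 3: (-8)·x + (8)·2 + (-2)·z = 0
Solving gives x = 2, z = 0.
Check: M·(2, 2, 0) = (6, 6, 0) = 3·(2, 2, 0).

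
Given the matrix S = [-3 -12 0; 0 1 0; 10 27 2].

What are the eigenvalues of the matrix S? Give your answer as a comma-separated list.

-3, 1, 2

Compute the characteristic polynomial p(lambda) = det(lambda·I - S).
Expanding the 3×3 determinant: p(lambda) = lambda^3 - 7·lambda + 6.
Rational-root test: lambda = 2 gives p(2) = 0.
Dividing by (lambda - 2) leaves lambda^2 + 2·lambda - 3.
The quadratic factors as (lambda + 3)·(lambda - 1).
Eigenvalues: -3, 1, 2.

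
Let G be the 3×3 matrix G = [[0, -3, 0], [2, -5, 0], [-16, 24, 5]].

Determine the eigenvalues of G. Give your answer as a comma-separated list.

The characteristic polynomial is p(r) = det(rI - G).
Cofactor expansion gives p(r) = r^3 - 19r - 30.
Try r = -2: p(-2) = 0, so -2 is a root.
Dividing by (r + 2) leaves r^2 - 2r - 15.
The quadratic factors as (r + 3)·(r - 5).
Eigenvalues: -3, -2, 5.

-3, -2, 5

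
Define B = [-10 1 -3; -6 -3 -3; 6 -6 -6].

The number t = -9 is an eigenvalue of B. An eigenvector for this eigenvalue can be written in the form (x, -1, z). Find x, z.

We need (B + 9I)v = 0.
B + 9I = [[-1, 1, -3], [-6, 6, -3], [6, -6, 3]].
Row 1: (-1)·x + (1)·-1 + (-3)·z = 0
Row 2: (-6)·x + (6)·-1 + (-3)·z = 0
Row 3: (6)·x + (-6)·-1 + (3)·z = 0
Solving gives x = -1, z = 0.
Check: B·(-1, -1, 0) = (9, 9, 0) = -9·(-1, -1, 0).

-1, 0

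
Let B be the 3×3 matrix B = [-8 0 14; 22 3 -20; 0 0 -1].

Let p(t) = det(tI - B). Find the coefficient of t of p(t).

-19

p(t) = t^3 + 6t^2 - 19t - 24.
The coefficient of t is -19.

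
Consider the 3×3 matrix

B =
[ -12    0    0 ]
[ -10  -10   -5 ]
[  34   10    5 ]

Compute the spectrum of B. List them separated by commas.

-12, -5, 0

The characteristic polynomial is p(t) = det(tI - B).
Expanding along the first row, p(t) = t^3 + 17t^2 + 60t.
Rational-root test: t = 0 gives p(0) = 0.
Dividing by t leaves t^2 + 17t + 60.
The quadratic factors as (t + 12)·(t + 5).
Eigenvalues: -12, -5, 0.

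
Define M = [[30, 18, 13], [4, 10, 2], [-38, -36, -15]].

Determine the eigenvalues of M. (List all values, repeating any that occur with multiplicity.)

Set up det(rI - M) = 0.
Expanding along the first row, p(r) = r^3 - 25r^2 + 194r - 440.
Since p(4) = 0, r = 4 is a root.
Dividing by (r - 4) leaves r^2 - 21r + 110.
The quadratic factors as (r - 10)·(r - 11).
Eigenvalues: 4, 10, 11.

4, 10, 11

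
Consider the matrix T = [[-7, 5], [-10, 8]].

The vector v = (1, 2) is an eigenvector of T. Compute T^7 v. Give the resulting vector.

(2187, 4374)

First find the eigenvalue: Tv = (3, 6) = 3·(1, 2), so λ = 3.
Then T^7 v = λ^7·v = 3^7·(1, 2) = 2187·(1, 2) = (2187, 4374).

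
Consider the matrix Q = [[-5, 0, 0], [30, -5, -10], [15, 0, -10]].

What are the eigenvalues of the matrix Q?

Set up det(tI - Q) = 0.
Expanding the 3×3 determinant: p(t) = t^3 + 20t^2 + 125t + 250.
Since p(-5) = 0, t = -5 is a root.
Dividing by (t + 5) leaves t^2 + 15t + 50.
The quadratic factors as (t + 10)·(t + 5).
Eigenvalues: -10, -5, -5.

-10, -5, -5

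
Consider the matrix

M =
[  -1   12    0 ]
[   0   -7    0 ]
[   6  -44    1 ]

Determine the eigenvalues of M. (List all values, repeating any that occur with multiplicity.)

-7, -1, 1

The characteristic polynomial is p(s) = det(sI - M).
Cofactor expansion gives p(s) = s^3 + 7s^2 - s - 7.
Try s = 1: p(1) = 0, so 1 is a root.
Dividing by (s - 1) leaves s^2 + 8s + 7.
The quadratic factors as (s + 7)·(s + 1).
Eigenvalues: -7, -1, 1.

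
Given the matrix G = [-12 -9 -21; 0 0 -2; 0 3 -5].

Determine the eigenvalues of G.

-12, -3, -2

Compute the characteristic polynomial p(lambda) = det(lambda·I - G).
Expanding the 3×3 determinant: p(lambda) = lambda^3 + 17·lambda^2 + 66·lambda + 72.
Rational-root test: lambda = -2 gives p(-2) = 0.
Dividing by (lambda + 2) leaves lambda^2 + 15·lambda + 36.
The quadratic factors as (lambda + 12)·(lambda + 3).
Eigenvalues: -12, -3, -2.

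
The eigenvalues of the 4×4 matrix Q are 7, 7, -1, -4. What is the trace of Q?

9

trace(Q) is the sum of the eigenvalues: (7) + (7) + (-1) + (-4) = 9.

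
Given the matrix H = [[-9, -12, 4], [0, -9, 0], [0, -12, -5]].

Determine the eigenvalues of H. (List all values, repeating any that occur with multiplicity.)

-9, -9, -5

Compute the characteristic polynomial p(λ) = det(λI - H).
Expanding along the first row, p(λ) = λ^3 + 23λ^2 + 171λ + 405.
Since p(-9) = 0, λ = -9 is a root.
Dividing by (λ + 9) leaves λ^2 + 14λ + 45.
The quadratic factors as (λ + 9)·(λ + 5).
Eigenvalues: -9, -9, -5.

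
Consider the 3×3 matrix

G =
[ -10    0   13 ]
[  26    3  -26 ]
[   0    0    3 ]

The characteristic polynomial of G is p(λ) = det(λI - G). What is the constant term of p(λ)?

p(λ) = λ^3 + 4λ^2 - 51λ + 90.
The constant term is 90.

90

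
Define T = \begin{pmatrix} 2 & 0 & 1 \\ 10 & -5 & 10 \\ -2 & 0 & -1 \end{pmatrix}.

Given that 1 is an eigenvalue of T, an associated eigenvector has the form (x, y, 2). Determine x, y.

-2, 0

We need (T - 1I)v = 0.
T - 1I = [[1, 0, 1], [10, -6, 10], [-2, 0, -2]].
Row 1: (1)·x + (0)·y + (1)·2 = 0
Row 2: (10)·x + (-6)·y + (10)·2 = 0
Row 3: (-2)·x + (0)·y + (-2)·2 = 0
Solving gives x = -2, y = 0.
Check: T·(-2, 0, 2) = (-2, 0, 2) = 1·(-2, 0, 2).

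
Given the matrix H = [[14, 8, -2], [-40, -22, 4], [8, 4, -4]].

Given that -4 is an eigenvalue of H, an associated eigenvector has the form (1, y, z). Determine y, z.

We need (H + 4I)v = 0.
H + 4I = [[18, 8, -2], [-40, -18, 4], [8, 4, 0]].
Row 1: (18)·1 + (8)·y + (-2)·z = 0
Row 2: (-40)·1 + (-18)·y + (4)·z = 0
Row 3: (8)·1 + (4)·y + (0)·z = 0
Solving gives y = -2, z = 1.
Check: H·(1, -2, 1) = (-4, 8, -4) = -4·(1, -2, 1).

-2, 1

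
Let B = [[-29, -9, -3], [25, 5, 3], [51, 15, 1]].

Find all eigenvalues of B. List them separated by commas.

-11, -8, -4

Set up det(λI - B) = 0.
Expanding the 3×3 determinant: p(λ) = λ^3 + 23λ^2 + 164λ + 352.
Try λ = -8: p(-8) = 0, so -8 is a root.
Dividing by (λ + 8) leaves λ^2 + 15λ + 44.
The quadratic factors as (λ + 11)·(λ + 4).
Eigenvalues: -11, -8, -4.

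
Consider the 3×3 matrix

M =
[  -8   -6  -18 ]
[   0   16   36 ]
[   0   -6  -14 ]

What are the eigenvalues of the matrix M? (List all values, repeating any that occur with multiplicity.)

-8, -2, 4

Set up det(sI - M) = 0.
Cofactor expansion gives p(s) = s^3 + 6s^2 - 24s - 64.
Try s = 4: p(4) = 0, so 4 is a root.
Dividing by (s - 4) leaves s^2 + 10s + 16.
The quadratic factors as (s + 8)·(s + 2).
Eigenvalues: -8, -2, 4.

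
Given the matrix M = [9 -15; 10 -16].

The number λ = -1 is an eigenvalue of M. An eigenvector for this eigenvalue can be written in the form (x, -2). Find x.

-3

We need (M + 1I)v = 0.
M + 1I = [[10, -15], [10, -15]].
Row 1: (10)·x + (-15)·-2 = 0
Row 2: (10)·x + (-15)·-2 = 0
Solving gives x = -3.
Check: M·(-3, -2) = (3, 2) = -1·(-3, -2).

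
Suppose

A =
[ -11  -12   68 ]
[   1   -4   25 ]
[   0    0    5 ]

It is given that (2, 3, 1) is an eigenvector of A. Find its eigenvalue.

Compute Av: A·(2, 3, 1) = (10, 15, 5).
Since Av = λv, compare component 1: 10 = λ·2, so λ = 5.

5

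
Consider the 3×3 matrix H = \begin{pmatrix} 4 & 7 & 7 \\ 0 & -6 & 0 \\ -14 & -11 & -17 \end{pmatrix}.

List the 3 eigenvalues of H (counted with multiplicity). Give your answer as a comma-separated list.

-10, -6, -3

The characteristic polynomial is p(s) = det(sI - H).
Cofactor expansion gives p(s) = s^3 + 19s^2 + 108s + 180.
Since p(-3) = 0, s = -3 is a root.
Factor out (s + 3): p(s) = (s + 3)·(s^2 + 16s + 60).
The quadratic factors as (s + 10)·(s + 6).
Eigenvalues: -10, -6, -3.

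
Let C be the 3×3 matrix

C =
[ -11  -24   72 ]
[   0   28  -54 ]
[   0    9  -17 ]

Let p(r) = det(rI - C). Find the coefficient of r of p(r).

-111

p(r) = r^3 - 111r + 110.
The coefficient of r is -111.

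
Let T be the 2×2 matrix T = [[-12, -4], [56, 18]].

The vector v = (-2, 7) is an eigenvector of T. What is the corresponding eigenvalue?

Compute Tv: T·(-2, 7) = (-4, 14).
Since Tv = λv, compare component 1: -4 = λ·-2, so λ = 2.

2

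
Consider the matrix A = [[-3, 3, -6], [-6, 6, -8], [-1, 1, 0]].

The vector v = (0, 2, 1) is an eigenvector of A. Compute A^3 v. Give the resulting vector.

(0, 16, 8)

First find the eigenvalue: Av = (0, 4, 2) = 2·(0, 2, 1), so λ = 2.
Then A^3 v = λ^3·v = 2^3·(0, 2, 1) = 8·(0, 2, 1) = (0, 16, 8).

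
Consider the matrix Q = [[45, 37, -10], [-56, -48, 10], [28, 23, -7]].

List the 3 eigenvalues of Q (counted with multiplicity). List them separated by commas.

Compute the characteristic polynomial p(r) = det(rI - Q).
Expanding along the first row, p(r) = r^3 + 10r^2 - 17r - 66.
Try r = -2: p(-2) = 0, so -2 is a root.
Dividing by (r + 2) leaves r^2 + 8r - 33.
The quadratic factors as (r + 11)·(r - 3).
Eigenvalues: -11, -2, 3.

-11, -2, 3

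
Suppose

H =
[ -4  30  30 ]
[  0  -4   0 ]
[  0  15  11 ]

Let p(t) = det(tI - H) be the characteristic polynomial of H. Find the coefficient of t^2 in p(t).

-3

The coefficient of t^2 of det(tI - H) is −trace(H).
trace(H) = (-4) + (-4) + (11) = 3, so the coefficient is -3.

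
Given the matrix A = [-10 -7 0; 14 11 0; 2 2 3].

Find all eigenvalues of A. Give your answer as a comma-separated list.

Compute the characteristic polynomial p(λ) = det(λI - A).
Expanding along the first row, p(λ) = λ^3 - 4λ^2 - 9λ + 36.
Try λ = 4: p(4) = 0, so 4 is a root.
Dividing by (λ - 4) leaves λ^2 - 9.
The quadratic factors as (λ + 3)·(λ - 3).
Eigenvalues: -3, 3, 4.

-3, 3, 4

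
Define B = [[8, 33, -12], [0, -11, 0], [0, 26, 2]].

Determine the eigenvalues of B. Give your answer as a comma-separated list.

The characteristic polynomial is p(λ) = det(λI - B).
Cofactor expansion gives p(λ) = λ^3 + λ^2 - 94λ + 176.
Rational-root test: λ = 8 gives p(8) = 0.
Factor out (λ - 8): p(λ) = (λ - 8)·(λ^2 + 9λ - 22).
The quadratic factors as (λ + 11)·(λ - 2).
Eigenvalues: -11, 2, 8.

-11, 2, 8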